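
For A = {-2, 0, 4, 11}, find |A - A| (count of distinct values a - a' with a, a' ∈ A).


A - A = {a - a' : a, a' ∈ A}; |A| = 4.
Bounds: 2|A|-1 ≤ |A - A| ≤ |A|² - |A| + 1, i.e. 7 ≤ |A - A| ≤ 13.
Note: 0 ∈ A - A always (from a - a). The set is symmetric: if d ∈ A - A then -d ∈ A - A.
Enumerate nonzero differences d = a - a' with a > a' (then include -d):
Positive differences: {2, 4, 6, 7, 11, 13}
Full difference set: {0} ∪ (positive diffs) ∪ (negative diffs).
|A - A| = 1 + 2·6 = 13 (matches direct enumeration: 13).

|A - A| = 13


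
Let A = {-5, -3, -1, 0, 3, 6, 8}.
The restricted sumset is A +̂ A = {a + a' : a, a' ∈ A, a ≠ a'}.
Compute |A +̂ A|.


Restricted sumset: A +̂ A = {a + a' : a ∈ A, a' ∈ A, a ≠ a'}.
Equivalently, take A + A and drop any sum 2a that is achievable ONLY as a + a for a ∈ A (i.e. sums representable only with equal summands).
Enumerate pairs (a, a') with a < a' (symmetric, so each unordered pair gives one sum; this covers all a ≠ a'):
  -5 + -3 = -8
  -5 + -1 = -6
  -5 + 0 = -5
  -5 + 3 = -2
  -5 + 6 = 1
  -5 + 8 = 3
  -3 + -1 = -4
  -3 + 0 = -3
  -3 + 3 = 0
  -3 + 6 = 3
  -3 + 8 = 5
  -1 + 0 = -1
  -1 + 3 = 2
  -1 + 6 = 5
  -1 + 8 = 7
  0 + 3 = 3
  0 + 6 = 6
  0 + 8 = 8
  3 + 6 = 9
  3 + 8 = 11
  6 + 8 = 14
Collected distinct sums: {-8, -6, -5, -4, -3, -2, -1, 0, 1, 2, 3, 5, 6, 7, 8, 9, 11, 14}
|A +̂ A| = 18
(Reference bound: |A +̂ A| ≥ 2|A| - 3 for |A| ≥ 2, with |A| = 7 giving ≥ 11.)

|A +̂ A| = 18


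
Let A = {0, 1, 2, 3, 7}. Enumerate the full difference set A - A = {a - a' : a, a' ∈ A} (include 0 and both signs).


A - A = {a - a' : a, a' ∈ A}.
Compute a - a' for each ordered pair (a, a'):
a = 0: 0-0=0, 0-1=-1, 0-2=-2, 0-3=-3, 0-7=-7
a = 1: 1-0=1, 1-1=0, 1-2=-1, 1-3=-2, 1-7=-6
a = 2: 2-0=2, 2-1=1, 2-2=0, 2-3=-1, 2-7=-5
a = 3: 3-0=3, 3-1=2, 3-2=1, 3-3=0, 3-7=-4
a = 7: 7-0=7, 7-1=6, 7-2=5, 7-3=4, 7-7=0
Collecting distinct values (and noting 0 appears from a-a):
A - A = {-7, -6, -5, -4, -3, -2, -1, 0, 1, 2, 3, 4, 5, 6, 7}
|A - A| = 15

A - A = {-7, -6, -5, -4, -3, -2, -1, 0, 1, 2, 3, 4, 5, 6, 7}


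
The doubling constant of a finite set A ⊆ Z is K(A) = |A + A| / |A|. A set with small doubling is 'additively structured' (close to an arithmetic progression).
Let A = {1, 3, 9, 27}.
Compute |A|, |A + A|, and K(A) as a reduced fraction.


|A| = 4.
Compute A + A by enumerating all 16 pairs.
A + A = {2, 4, 6, 10, 12, 18, 28, 30, 36, 54}, so |A + A| = 10.
K = |A + A| / |A| = 10/4 = 5/2 ≈ 2.5000.
Reference: AP of size 4 gives K = 7/4 ≈ 1.7500; a fully generic set of size 4 gives K ≈ 2.5000.

|A| = 4, |A + A| = 10, K = 10/4 = 5/2.


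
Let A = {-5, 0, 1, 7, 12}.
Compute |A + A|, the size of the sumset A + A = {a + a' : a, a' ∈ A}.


A + A = {a + a' : a, a' ∈ A}; |A| = 5.
General bounds: 2|A| - 1 ≤ |A + A| ≤ |A|(|A|+1)/2, i.e. 9 ≤ |A + A| ≤ 15.
Lower bound 2|A|-1 is attained iff A is an arithmetic progression.
Enumerate sums a + a' for a ≤ a' (symmetric, so this suffices):
a = -5: -5+-5=-10, -5+0=-5, -5+1=-4, -5+7=2, -5+12=7
a = 0: 0+0=0, 0+1=1, 0+7=7, 0+12=12
a = 1: 1+1=2, 1+7=8, 1+12=13
a = 7: 7+7=14, 7+12=19
a = 12: 12+12=24
Distinct sums: {-10, -5, -4, 0, 1, 2, 7, 8, 12, 13, 14, 19, 24}
|A + A| = 13

|A + A| = 13


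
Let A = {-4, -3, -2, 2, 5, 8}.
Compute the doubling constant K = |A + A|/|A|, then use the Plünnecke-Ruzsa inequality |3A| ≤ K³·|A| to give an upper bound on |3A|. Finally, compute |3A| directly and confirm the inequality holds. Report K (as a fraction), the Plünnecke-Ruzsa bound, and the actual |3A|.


|A| = 6.
Step 1: Compute A + A by enumerating all 36 pairs.
A + A = {-8, -7, -6, -5, -4, -2, -1, 0, 1, 2, 3, 4, 5, 6, 7, 10, 13, 16}, so |A + A| = 18.
Step 2: Doubling constant K = |A + A|/|A| = 18/6 = 18/6 ≈ 3.0000.
Step 3: Plünnecke-Ruzsa gives |3A| ≤ K³·|A| = (3.0000)³ · 6 ≈ 162.0000.
Step 4: Compute 3A = A + A + A directly by enumerating all triples (a,b,c) ∈ A³; |3A| = 31.
Step 5: Check 31 ≤ 162.0000? Yes ✓.

K = 18/6, Plünnecke-Ruzsa bound K³|A| ≈ 162.0000, |3A| = 31, inequality holds.


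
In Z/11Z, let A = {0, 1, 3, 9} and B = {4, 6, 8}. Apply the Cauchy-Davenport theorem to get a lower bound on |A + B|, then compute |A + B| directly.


Cauchy-Davenport: |A + B| ≥ min(p, |A| + |B| - 1) for A, B nonempty in Z/pZ.
|A| = 4, |B| = 3, p = 11.
CD lower bound = min(11, 4 + 3 - 1) = min(11, 6) = 6.
Compute A + B mod 11 directly:
a = 0: 0+4=4, 0+6=6, 0+8=8
a = 1: 1+4=5, 1+6=7, 1+8=9
a = 3: 3+4=7, 3+6=9, 3+8=0
a = 9: 9+4=2, 9+6=4, 9+8=6
A + B = {0, 2, 4, 5, 6, 7, 8, 9}, so |A + B| = 8.
Verify: 8 ≥ 6? Yes ✓.

CD lower bound = 6, actual |A + B| = 8.


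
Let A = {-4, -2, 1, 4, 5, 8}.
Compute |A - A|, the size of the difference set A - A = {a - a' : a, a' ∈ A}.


A - A = {a - a' : a, a' ∈ A}; |A| = 6.
Bounds: 2|A|-1 ≤ |A - A| ≤ |A|² - |A| + 1, i.e. 11 ≤ |A - A| ≤ 31.
Note: 0 ∈ A - A always (from a - a). The set is symmetric: if d ∈ A - A then -d ∈ A - A.
Enumerate nonzero differences d = a - a' with a > a' (then include -d):
Positive differences: {1, 2, 3, 4, 5, 6, 7, 8, 9, 10, 12}
Full difference set: {0} ∪ (positive diffs) ∪ (negative diffs).
|A - A| = 1 + 2·11 = 23 (matches direct enumeration: 23).

|A - A| = 23


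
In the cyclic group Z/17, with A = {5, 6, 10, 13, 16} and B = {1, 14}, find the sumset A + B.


Work in Z/17Z: reduce every sum a + b modulo 17.
Enumerate all 10 pairs:
a = 5: 5+1=6, 5+14=2
a = 6: 6+1=7, 6+14=3
a = 10: 10+1=11, 10+14=7
a = 13: 13+1=14, 13+14=10
a = 16: 16+1=0, 16+14=13
Distinct residues collected: {0, 2, 3, 6, 7, 10, 11, 13, 14}
|A + B| = 9 (out of 17 total residues).

A + B = {0, 2, 3, 6, 7, 10, 11, 13, 14}


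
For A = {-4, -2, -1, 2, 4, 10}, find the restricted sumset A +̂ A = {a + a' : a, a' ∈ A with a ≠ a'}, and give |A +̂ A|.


Restricted sumset: A +̂ A = {a + a' : a ∈ A, a' ∈ A, a ≠ a'}.
Equivalently, take A + A and drop any sum 2a that is achievable ONLY as a + a for a ∈ A (i.e. sums representable only with equal summands).
Enumerate pairs (a, a') with a < a' (symmetric, so each unordered pair gives one sum; this covers all a ≠ a'):
  -4 + -2 = -6
  -4 + -1 = -5
  -4 + 2 = -2
  -4 + 4 = 0
  -4 + 10 = 6
  -2 + -1 = -3
  -2 + 2 = 0
  -2 + 4 = 2
  -2 + 10 = 8
  -1 + 2 = 1
  -1 + 4 = 3
  -1 + 10 = 9
  2 + 4 = 6
  2 + 10 = 12
  4 + 10 = 14
Collected distinct sums: {-6, -5, -3, -2, 0, 1, 2, 3, 6, 8, 9, 12, 14}
|A +̂ A| = 13
(Reference bound: |A +̂ A| ≥ 2|A| - 3 for |A| ≥ 2, with |A| = 6 giving ≥ 9.)

|A +̂ A| = 13


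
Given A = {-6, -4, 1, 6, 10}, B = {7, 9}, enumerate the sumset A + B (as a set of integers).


A + B = {a + b : a ∈ A, b ∈ B}.
Enumerate all |A|·|B| = 5·2 = 10 pairs (a, b) and collect distinct sums.
a = -6: -6+7=1, -6+9=3
a = -4: -4+7=3, -4+9=5
a = 1: 1+7=8, 1+9=10
a = 6: 6+7=13, 6+9=15
a = 10: 10+7=17, 10+9=19
Collecting distinct sums: A + B = {1, 3, 5, 8, 10, 13, 15, 17, 19}
|A + B| = 9

A + B = {1, 3, 5, 8, 10, 13, 15, 17, 19}


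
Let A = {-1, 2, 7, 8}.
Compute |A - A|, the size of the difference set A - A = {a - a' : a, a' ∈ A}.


A - A = {a - a' : a, a' ∈ A}; |A| = 4.
Bounds: 2|A|-1 ≤ |A - A| ≤ |A|² - |A| + 1, i.e. 7 ≤ |A - A| ≤ 13.
Note: 0 ∈ A - A always (from a - a). The set is symmetric: if d ∈ A - A then -d ∈ A - A.
Enumerate nonzero differences d = a - a' with a > a' (then include -d):
Positive differences: {1, 3, 5, 6, 8, 9}
Full difference set: {0} ∪ (positive diffs) ∪ (negative diffs).
|A - A| = 1 + 2·6 = 13 (matches direct enumeration: 13).

|A - A| = 13


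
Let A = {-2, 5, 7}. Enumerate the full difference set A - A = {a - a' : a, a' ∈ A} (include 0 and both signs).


A - A = {a - a' : a, a' ∈ A}.
Compute a - a' for each ordered pair (a, a'):
a = -2: -2--2=0, -2-5=-7, -2-7=-9
a = 5: 5--2=7, 5-5=0, 5-7=-2
a = 7: 7--2=9, 7-5=2, 7-7=0
Collecting distinct values (and noting 0 appears from a-a):
A - A = {-9, -7, -2, 0, 2, 7, 9}
|A - A| = 7

A - A = {-9, -7, -2, 0, 2, 7, 9}


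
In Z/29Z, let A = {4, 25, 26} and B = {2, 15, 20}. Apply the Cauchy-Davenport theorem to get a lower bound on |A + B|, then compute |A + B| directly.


Cauchy-Davenport: |A + B| ≥ min(p, |A| + |B| - 1) for A, B nonempty in Z/pZ.
|A| = 3, |B| = 3, p = 29.
CD lower bound = min(29, 3 + 3 - 1) = min(29, 5) = 5.
Compute A + B mod 29 directly:
a = 4: 4+2=6, 4+15=19, 4+20=24
a = 25: 25+2=27, 25+15=11, 25+20=16
a = 26: 26+2=28, 26+15=12, 26+20=17
A + B = {6, 11, 12, 16, 17, 19, 24, 27, 28}, so |A + B| = 9.
Verify: 9 ≥ 5? Yes ✓.

CD lower bound = 5, actual |A + B| = 9.


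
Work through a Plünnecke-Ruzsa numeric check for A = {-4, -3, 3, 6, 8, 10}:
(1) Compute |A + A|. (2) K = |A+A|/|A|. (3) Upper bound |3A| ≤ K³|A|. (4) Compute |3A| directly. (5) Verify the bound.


|A| = 6.
Step 1: Compute A + A by enumerating all 36 pairs.
A + A = {-8, -7, -6, -1, 0, 2, 3, 4, 5, 6, 7, 9, 11, 12, 13, 14, 16, 18, 20}, so |A + A| = 19.
Step 2: Doubling constant K = |A + A|/|A| = 19/6 = 19/6 ≈ 3.1667.
Step 3: Plünnecke-Ruzsa gives |3A| ≤ K³·|A| = (3.1667)³ · 6 ≈ 190.5278.
Step 4: Compute 3A = A + A + A directly by enumerating all triples (a,b,c) ∈ A³; |3A| = 37.
Step 5: Check 37 ≤ 190.5278? Yes ✓.

K = 19/6, Plünnecke-Ruzsa bound K³|A| ≈ 190.5278, |3A| = 37, inequality holds.


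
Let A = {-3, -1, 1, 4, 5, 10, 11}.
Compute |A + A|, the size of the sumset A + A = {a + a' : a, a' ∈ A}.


A + A = {a + a' : a, a' ∈ A}; |A| = 7.
General bounds: 2|A| - 1 ≤ |A + A| ≤ |A|(|A|+1)/2, i.e. 13 ≤ |A + A| ≤ 28.
Lower bound 2|A|-1 is attained iff A is an arithmetic progression.
Enumerate sums a + a' for a ≤ a' (symmetric, so this suffices):
a = -3: -3+-3=-6, -3+-1=-4, -3+1=-2, -3+4=1, -3+5=2, -3+10=7, -3+11=8
a = -1: -1+-1=-2, -1+1=0, -1+4=3, -1+5=4, -1+10=9, -1+11=10
a = 1: 1+1=2, 1+4=5, 1+5=6, 1+10=11, 1+11=12
a = 4: 4+4=8, 4+5=9, 4+10=14, 4+11=15
a = 5: 5+5=10, 5+10=15, 5+11=16
a = 10: 10+10=20, 10+11=21
a = 11: 11+11=22
Distinct sums: {-6, -4, -2, 0, 1, 2, 3, 4, 5, 6, 7, 8, 9, 10, 11, 12, 14, 15, 16, 20, 21, 22}
|A + A| = 22

|A + A| = 22


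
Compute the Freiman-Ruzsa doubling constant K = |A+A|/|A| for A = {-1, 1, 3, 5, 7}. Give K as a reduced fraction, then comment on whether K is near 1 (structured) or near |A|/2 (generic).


|A| = 5.
Compute A + A by enumerating all 25 pairs.
A + A = {-2, 0, 2, 4, 6, 8, 10, 12, 14}, so |A + A| = 9.
K = |A + A| / |A| = 9/5 (already in lowest terms) ≈ 1.8000.
Reference: AP of size 5 gives K = 9/5 ≈ 1.8000; a fully generic set of size 5 gives K ≈ 3.0000.

|A| = 5, |A + A| = 9, K = 9/5.


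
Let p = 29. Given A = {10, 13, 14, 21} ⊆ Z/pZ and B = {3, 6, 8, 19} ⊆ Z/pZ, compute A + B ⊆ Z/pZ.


Work in Z/29Z: reduce every sum a + b modulo 29.
Enumerate all 16 pairs:
a = 10: 10+3=13, 10+6=16, 10+8=18, 10+19=0
a = 13: 13+3=16, 13+6=19, 13+8=21, 13+19=3
a = 14: 14+3=17, 14+6=20, 14+8=22, 14+19=4
a = 21: 21+3=24, 21+6=27, 21+8=0, 21+19=11
Distinct residues collected: {0, 3, 4, 11, 13, 16, 17, 18, 19, 20, 21, 22, 24, 27}
|A + B| = 14 (out of 29 total residues).

A + B = {0, 3, 4, 11, 13, 16, 17, 18, 19, 20, 21, 22, 24, 27}


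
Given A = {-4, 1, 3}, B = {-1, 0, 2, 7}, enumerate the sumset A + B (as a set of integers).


A + B = {a + b : a ∈ A, b ∈ B}.
Enumerate all |A|·|B| = 3·4 = 12 pairs (a, b) and collect distinct sums.
a = -4: -4+-1=-5, -4+0=-4, -4+2=-2, -4+7=3
a = 1: 1+-1=0, 1+0=1, 1+2=3, 1+7=8
a = 3: 3+-1=2, 3+0=3, 3+2=5, 3+7=10
Collecting distinct sums: A + B = {-5, -4, -2, 0, 1, 2, 3, 5, 8, 10}
|A + B| = 10

A + B = {-5, -4, -2, 0, 1, 2, 3, 5, 8, 10}


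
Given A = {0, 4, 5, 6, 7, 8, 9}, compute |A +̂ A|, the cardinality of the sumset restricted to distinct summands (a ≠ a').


Restricted sumset: A +̂ A = {a + a' : a ∈ A, a' ∈ A, a ≠ a'}.
Equivalently, take A + A and drop any sum 2a that is achievable ONLY as a + a for a ∈ A (i.e. sums representable only with equal summands).
Enumerate pairs (a, a') with a < a' (symmetric, so each unordered pair gives one sum; this covers all a ≠ a'):
  0 + 4 = 4
  0 + 5 = 5
  0 + 6 = 6
  0 + 7 = 7
  0 + 8 = 8
  0 + 9 = 9
  4 + 5 = 9
  4 + 6 = 10
  4 + 7 = 11
  4 + 8 = 12
  4 + 9 = 13
  5 + 6 = 11
  5 + 7 = 12
  5 + 8 = 13
  5 + 9 = 14
  6 + 7 = 13
  6 + 8 = 14
  6 + 9 = 15
  7 + 8 = 15
  7 + 9 = 16
  8 + 9 = 17
Collected distinct sums: {4, 5, 6, 7, 8, 9, 10, 11, 12, 13, 14, 15, 16, 17}
|A +̂ A| = 14
(Reference bound: |A +̂ A| ≥ 2|A| - 3 for |A| ≥ 2, with |A| = 7 giving ≥ 11.)

|A +̂ A| = 14


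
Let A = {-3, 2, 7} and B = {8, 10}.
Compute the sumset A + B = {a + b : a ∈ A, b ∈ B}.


A + B = {a + b : a ∈ A, b ∈ B}.
Enumerate all |A|·|B| = 3·2 = 6 pairs (a, b) and collect distinct sums.
a = -3: -3+8=5, -3+10=7
a = 2: 2+8=10, 2+10=12
a = 7: 7+8=15, 7+10=17
Collecting distinct sums: A + B = {5, 7, 10, 12, 15, 17}
|A + B| = 6

A + B = {5, 7, 10, 12, 15, 17}


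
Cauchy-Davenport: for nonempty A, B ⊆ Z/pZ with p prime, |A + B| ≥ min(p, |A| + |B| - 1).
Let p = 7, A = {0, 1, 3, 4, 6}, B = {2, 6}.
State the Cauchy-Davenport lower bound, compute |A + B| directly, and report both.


Cauchy-Davenport: |A + B| ≥ min(p, |A| + |B| - 1) for A, B nonempty in Z/pZ.
|A| = 5, |B| = 2, p = 7.
CD lower bound = min(7, 5 + 2 - 1) = min(7, 6) = 6.
Compute A + B mod 7 directly:
a = 0: 0+2=2, 0+6=6
a = 1: 1+2=3, 1+6=0
a = 3: 3+2=5, 3+6=2
a = 4: 4+2=6, 4+6=3
a = 6: 6+2=1, 6+6=5
A + B = {0, 1, 2, 3, 5, 6}, so |A + B| = 6.
Verify: 6 ≥ 6? Yes ✓.

CD lower bound = 6, actual |A + B| = 6.


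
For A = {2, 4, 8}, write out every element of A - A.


A - A = {a - a' : a, a' ∈ A}.
Compute a - a' for each ordered pair (a, a'):
a = 2: 2-2=0, 2-4=-2, 2-8=-6
a = 4: 4-2=2, 4-4=0, 4-8=-4
a = 8: 8-2=6, 8-4=4, 8-8=0
Collecting distinct values (and noting 0 appears from a-a):
A - A = {-6, -4, -2, 0, 2, 4, 6}
|A - A| = 7

A - A = {-6, -4, -2, 0, 2, 4, 6}


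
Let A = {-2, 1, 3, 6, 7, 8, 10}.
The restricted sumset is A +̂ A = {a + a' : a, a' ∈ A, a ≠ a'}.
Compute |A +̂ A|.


Restricted sumset: A +̂ A = {a + a' : a ∈ A, a' ∈ A, a ≠ a'}.
Equivalently, take A + A and drop any sum 2a that is achievable ONLY as a + a for a ∈ A (i.e. sums representable only with equal summands).
Enumerate pairs (a, a') with a < a' (symmetric, so each unordered pair gives one sum; this covers all a ≠ a'):
  -2 + 1 = -1
  -2 + 3 = 1
  -2 + 6 = 4
  -2 + 7 = 5
  -2 + 8 = 6
  -2 + 10 = 8
  1 + 3 = 4
  1 + 6 = 7
  1 + 7 = 8
  1 + 8 = 9
  1 + 10 = 11
  3 + 6 = 9
  3 + 7 = 10
  3 + 8 = 11
  3 + 10 = 13
  6 + 7 = 13
  6 + 8 = 14
  6 + 10 = 16
  7 + 8 = 15
  7 + 10 = 17
  8 + 10 = 18
Collected distinct sums: {-1, 1, 4, 5, 6, 7, 8, 9, 10, 11, 13, 14, 15, 16, 17, 18}
|A +̂ A| = 16
(Reference bound: |A +̂ A| ≥ 2|A| - 3 for |A| ≥ 2, with |A| = 7 giving ≥ 11.)

|A +̂ A| = 16


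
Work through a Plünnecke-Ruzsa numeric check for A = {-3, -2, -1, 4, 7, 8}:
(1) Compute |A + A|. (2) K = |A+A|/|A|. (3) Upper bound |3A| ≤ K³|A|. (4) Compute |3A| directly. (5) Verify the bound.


|A| = 6.
Step 1: Compute A + A by enumerating all 36 pairs.
A + A = {-6, -5, -4, -3, -2, 1, 2, 3, 4, 5, 6, 7, 8, 11, 12, 14, 15, 16}, so |A + A| = 18.
Step 2: Doubling constant K = |A + A|/|A| = 18/6 = 18/6 ≈ 3.0000.
Step 3: Plünnecke-Ruzsa gives |3A| ≤ K³·|A| = (3.0000)³ · 6 ≈ 162.0000.
Step 4: Compute 3A = A + A + A directly by enumerating all triples (a,b,c) ∈ A³; |3A| = 33.
Step 5: Check 33 ≤ 162.0000? Yes ✓.

K = 18/6, Plünnecke-Ruzsa bound K³|A| ≈ 162.0000, |3A| = 33, inequality holds.


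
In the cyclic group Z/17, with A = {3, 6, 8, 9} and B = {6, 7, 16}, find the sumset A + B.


Work in Z/17Z: reduce every sum a + b modulo 17.
Enumerate all 12 pairs:
a = 3: 3+6=9, 3+7=10, 3+16=2
a = 6: 6+6=12, 6+7=13, 6+16=5
a = 8: 8+6=14, 8+7=15, 8+16=7
a = 9: 9+6=15, 9+7=16, 9+16=8
Distinct residues collected: {2, 5, 7, 8, 9, 10, 12, 13, 14, 15, 16}
|A + B| = 11 (out of 17 total residues).

A + B = {2, 5, 7, 8, 9, 10, 12, 13, 14, 15, 16}


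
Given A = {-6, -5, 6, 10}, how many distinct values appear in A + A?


A + A = {a + a' : a, a' ∈ A}; |A| = 4.
General bounds: 2|A| - 1 ≤ |A + A| ≤ |A|(|A|+1)/2, i.e. 7 ≤ |A + A| ≤ 10.
Lower bound 2|A|-1 is attained iff A is an arithmetic progression.
Enumerate sums a + a' for a ≤ a' (symmetric, so this suffices):
a = -6: -6+-6=-12, -6+-5=-11, -6+6=0, -6+10=4
a = -5: -5+-5=-10, -5+6=1, -5+10=5
a = 6: 6+6=12, 6+10=16
a = 10: 10+10=20
Distinct sums: {-12, -11, -10, 0, 1, 4, 5, 12, 16, 20}
|A + A| = 10

|A + A| = 10


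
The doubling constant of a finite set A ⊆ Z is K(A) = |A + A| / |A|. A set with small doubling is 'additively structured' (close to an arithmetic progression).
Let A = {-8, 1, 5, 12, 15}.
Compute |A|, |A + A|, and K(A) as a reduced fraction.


|A| = 5.
Compute A + A by enumerating all 25 pairs.
A + A = {-16, -7, -3, 2, 4, 6, 7, 10, 13, 16, 17, 20, 24, 27, 30}, so |A + A| = 15.
K = |A + A| / |A| = 15/5 = 3/1 ≈ 3.0000.
Reference: AP of size 5 gives K = 9/5 ≈ 1.8000; a fully generic set of size 5 gives K ≈ 3.0000.

|A| = 5, |A + A| = 15, K = 15/5 = 3/1.


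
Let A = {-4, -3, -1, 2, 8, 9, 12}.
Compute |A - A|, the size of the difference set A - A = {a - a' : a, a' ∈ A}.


A - A = {a - a' : a, a' ∈ A}; |A| = 7.
Bounds: 2|A|-1 ≤ |A - A| ≤ |A|² - |A| + 1, i.e. 13 ≤ |A - A| ≤ 43.
Note: 0 ∈ A - A always (from a - a). The set is symmetric: if d ∈ A - A then -d ∈ A - A.
Enumerate nonzero differences d = a - a' with a > a' (then include -d):
Positive differences: {1, 2, 3, 4, 5, 6, 7, 9, 10, 11, 12, 13, 15, 16}
Full difference set: {0} ∪ (positive diffs) ∪ (negative diffs).
|A - A| = 1 + 2·14 = 29 (matches direct enumeration: 29).

|A - A| = 29


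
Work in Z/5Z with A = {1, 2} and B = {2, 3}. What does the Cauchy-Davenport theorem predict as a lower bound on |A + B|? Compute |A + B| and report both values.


Cauchy-Davenport: |A + B| ≥ min(p, |A| + |B| - 1) for A, B nonempty in Z/pZ.
|A| = 2, |B| = 2, p = 5.
CD lower bound = min(5, 2 + 2 - 1) = min(5, 3) = 3.
Compute A + B mod 5 directly:
a = 1: 1+2=3, 1+3=4
a = 2: 2+2=4, 2+3=0
A + B = {0, 3, 4}, so |A + B| = 3.
Verify: 3 ≥ 3? Yes ✓.

CD lower bound = 3, actual |A + B| = 3.


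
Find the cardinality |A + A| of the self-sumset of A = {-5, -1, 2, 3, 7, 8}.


A + A = {a + a' : a, a' ∈ A}; |A| = 6.
General bounds: 2|A| - 1 ≤ |A + A| ≤ |A|(|A|+1)/2, i.e. 11 ≤ |A + A| ≤ 21.
Lower bound 2|A|-1 is attained iff A is an arithmetic progression.
Enumerate sums a + a' for a ≤ a' (symmetric, so this suffices):
a = -5: -5+-5=-10, -5+-1=-6, -5+2=-3, -5+3=-2, -5+7=2, -5+8=3
a = -1: -1+-1=-2, -1+2=1, -1+3=2, -1+7=6, -1+8=7
a = 2: 2+2=4, 2+3=5, 2+7=9, 2+8=10
a = 3: 3+3=6, 3+7=10, 3+8=11
a = 7: 7+7=14, 7+8=15
a = 8: 8+8=16
Distinct sums: {-10, -6, -3, -2, 1, 2, 3, 4, 5, 6, 7, 9, 10, 11, 14, 15, 16}
|A + A| = 17

|A + A| = 17


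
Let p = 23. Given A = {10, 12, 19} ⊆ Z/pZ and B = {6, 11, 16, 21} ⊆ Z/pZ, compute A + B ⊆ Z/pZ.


Work in Z/23Z: reduce every sum a + b modulo 23.
Enumerate all 12 pairs:
a = 10: 10+6=16, 10+11=21, 10+16=3, 10+21=8
a = 12: 12+6=18, 12+11=0, 12+16=5, 12+21=10
a = 19: 19+6=2, 19+11=7, 19+16=12, 19+21=17
Distinct residues collected: {0, 2, 3, 5, 7, 8, 10, 12, 16, 17, 18, 21}
|A + B| = 12 (out of 23 total residues).

A + B = {0, 2, 3, 5, 7, 8, 10, 12, 16, 17, 18, 21}


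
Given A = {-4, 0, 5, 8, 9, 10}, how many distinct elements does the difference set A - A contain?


A - A = {a - a' : a, a' ∈ A}; |A| = 6.
Bounds: 2|A|-1 ≤ |A - A| ≤ |A|² - |A| + 1, i.e. 11 ≤ |A - A| ≤ 31.
Note: 0 ∈ A - A always (from a - a). The set is symmetric: if d ∈ A - A then -d ∈ A - A.
Enumerate nonzero differences d = a - a' with a > a' (then include -d):
Positive differences: {1, 2, 3, 4, 5, 8, 9, 10, 12, 13, 14}
Full difference set: {0} ∪ (positive diffs) ∪ (negative diffs).
|A - A| = 1 + 2·11 = 23 (matches direct enumeration: 23).

|A - A| = 23


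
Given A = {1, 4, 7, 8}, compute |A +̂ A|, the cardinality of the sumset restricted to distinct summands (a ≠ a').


Restricted sumset: A +̂ A = {a + a' : a ∈ A, a' ∈ A, a ≠ a'}.
Equivalently, take A + A and drop any sum 2a that is achievable ONLY as a + a for a ∈ A (i.e. sums representable only with equal summands).
Enumerate pairs (a, a') with a < a' (symmetric, so each unordered pair gives one sum; this covers all a ≠ a'):
  1 + 4 = 5
  1 + 7 = 8
  1 + 8 = 9
  4 + 7 = 11
  4 + 8 = 12
  7 + 8 = 15
Collected distinct sums: {5, 8, 9, 11, 12, 15}
|A +̂ A| = 6
(Reference bound: |A +̂ A| ≥ 2|A| - 3 for |A| ≥ 2, with |A| = 4 giving ≥ 5.)

|A +̂ A| = 6


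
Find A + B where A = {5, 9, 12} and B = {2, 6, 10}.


A + B = {a + b : a ∈ A, b ∈ B}.
Enumerate all |A|·|B| = 3·3 = 9 pairs (a, b) and collect distinct sums.
a = 5: 5+2=7, 5+6=11, 5+10=15
a = 9: 9+2=11, 9+6=15, 9+10=19
a = 12: 12+2=14, 12+6=18, 12+10=22
Collecting distinct sums: A + B = {7, 11, 14, 15, 18, 19, 22}
|A + B| = 7

A + B = {7, 11, 14, 15, 18, 19, 22}


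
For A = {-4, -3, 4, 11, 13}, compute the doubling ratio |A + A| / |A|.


|A| = 5.
Compute A + A by enumerating all 25 pairs.
A + A = {-8, -7, -6, 0, 1, 7, 8, 9, 10, 15, 17, 22, 24, 26}, so |A + A| = 14.
K = |A + A| / |A| = 14/5 (already in lowest terms) ≈ 2.8000.
Reference: AP of size 5 gives K = 9/5 ≈ 1.8000; a fully generic set of size 5 gives K ≈ 3.0000.

|A| = 5, |A + A| = 14, K = 14/5.


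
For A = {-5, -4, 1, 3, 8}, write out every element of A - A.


A - A = {a - a' : a, a' ∈ A}.
Compute a - a' for each ordered pair (a, a'):
a = -5: -5--5=0, -5--4=-1, -5-1=-6, -5-3=-8, -5-8=-13
a = -4: -4--5=1, -4--4=0, -4-1=-5, -4-3=-7, -4-8=-12
a = 1: 1--5=6, 1--4=5, 1-1=0, 1-3=-2, 1-8=-7
a = 3: 3--5=8, 3--4=7, 3-1=2, 3-3=0, 3-8=-5
a = 8: 8--5=13, 8--4=12, 8-1=7, 8-3=5, 8-8=0
Collecting distinct values (and noting 0 appears from a-a):
A - A = {-13, -12, -8, -7, -6, -5, -2, -1, 0, 1, 2, 5, 6, 7, 8, 12, 13}
|A - A| = 17

A - A = {-13, -12, -8, -7, -6, -5, -2, -1, 0, 1, 2, 5, 6, 7, 8, 12, 13}


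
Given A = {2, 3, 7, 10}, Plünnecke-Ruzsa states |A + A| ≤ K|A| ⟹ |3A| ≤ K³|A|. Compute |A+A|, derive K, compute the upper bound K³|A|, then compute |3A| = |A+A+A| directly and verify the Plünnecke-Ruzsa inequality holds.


|A| = 4.
Step 1: Compute A + A by enumerating all 16 pairs.
A + A = {4, 5, 6, 9, 10, 12, 13, 14, 17, 20}, so |A + A| = 10.
Step 2: Doubling constant K = |A + A|/|A| = 10/4 = 10/4 ≈ 2.5000.
Step 3: Plünnecke-Ruzsa gives |3A| ≤ K³·|A| = (2.5000)³ · 4 ≈ 62.5000.
Step 4: Compute 3A = A + A + A directly by enumerating all triples (a,b,c) ∈ A³; |3A| = 19.
Step 5: Check 19 ≤ 62.5000? Yes ✓.

K = 10/4, Plünnecke-Ruzsa bound K³|A| ≈ 62.5000, |3A| = 19, inequality holds.


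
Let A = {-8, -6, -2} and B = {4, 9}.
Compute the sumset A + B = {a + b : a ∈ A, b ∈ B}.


A + B = {a + b : a ∈ A, b ∈ B}.
Enumerate all |A|·|B| = 3·2 = 6 pairs (a, b) and collect distinct sums.
a = -8: -8+4=-4, -8+9=1
a = -6: -6+4=-2, -6+9=3
a = -2: -2+4=2, -2+9=7
Collecting distinct sums: A + B = {-4, -2, 1, 2, 3, 7}
|A + B| = 6

A + B = {-4, -2, 1, 2, 3, 7}


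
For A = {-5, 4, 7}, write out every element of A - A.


A - A = {a - a' : a, a' ∈ A}.
Compute a - a' for each ordered pair (a, a'):
a = -5: -5--5=0, -5-4=-9, -5-7=-12
a = 4: 4--5=9, 4-4=0, 4-7=-3
a = 7: 7--5=12, 7-4=3, 7-7=0
Collecting distinct values (and noting 0 appears from a-a):
A - A = {-12, -9, -3, 0, 3, 9, 12}
|A - A| = 7

A - A = {-12, -9, -3, 0, 3, 9, 12}


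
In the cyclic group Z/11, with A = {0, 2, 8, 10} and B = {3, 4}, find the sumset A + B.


Work in Z/11Z: reduce every sum a + b modulo 11.
Enumerate all 8 pairs:
a = 0: 0+3=3, 0+4=4
a = 2: 2+3=5, 2+4=6
a = 8: 8+3=0, 8+4=1
a = 10: 10+3=2, 10+4=3
Distinct residues collected: {0, 1, 2, 3, 4, 5, 6}
|A + B| = 7 (out of 11 total residues).

A + B = {0, 1, 2, 3, 4, 5, 6}


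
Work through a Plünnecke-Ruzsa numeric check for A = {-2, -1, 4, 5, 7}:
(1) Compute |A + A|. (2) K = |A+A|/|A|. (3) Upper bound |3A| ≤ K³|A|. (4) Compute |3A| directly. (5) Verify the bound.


|A| = 5.
Step 1: Compute A + A by enumerating all 25 pairs.
A + A = {-4, -3, -2, 2, 3, 4, 5, 6, 8, 9, 10, 11, 12, 14}, so |A + A| = 14.
Step 2: Doubling constant K = |A + A|/|A| = 14/5 = 14/5 ≈ 2.8000.
Step 3: Plünnecke-Ruzsa gives |3A| ≤ K³·|A| = (2.8000)³ · 5 ≈ 109.7600.
Step 4: Compute 3A = A + A + A directly by enumerating all triples (a,b,c) ∈ A³; |3A| = 25.
Step 5: Check 25 ≤ 109.7600? Yes ✓.

K = 14/5, Plünnecke-Ruzsa bound K³|A| ≈ 109.7600, |3A| = 25, inequality holds.


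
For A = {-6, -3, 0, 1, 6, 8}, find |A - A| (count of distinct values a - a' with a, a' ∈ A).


A - A = {a - a' : a, a' ∈ A}; |A| = 6.
Bounds: 2|A|-1 ≤ |A - A| ≤ |A|² - |A| + 1, i.e. 11 ≤ |A - A| ≤ 31.
Note: 0 ∈ A - A always (from a - a). The set is symmetric: if d ∈ A - A then -d ∈ A - A.
Enumerate nonzero differences d = a - a' with a > a' (then include -d):
Positive differences: {1, 2, 3, 4, 5, 6, 7, 8, 9, 11, 12, 14}
Full difference set: {0} ∪ (positive diffs) ∪ (negative diffs).
|A - A| = 1 + 2·12 = 25 (matches direct enumeration: 25).

|A - A| = 25


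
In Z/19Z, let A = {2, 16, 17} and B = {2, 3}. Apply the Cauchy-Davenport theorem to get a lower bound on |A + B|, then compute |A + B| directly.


Cauchy-Davenport: |A + B| ≥ min(p, |A| + |B| - 1) for A, B nonempty in Z/pZ.
|A| = 3, |B| = 2, p = 19.
CD lower bound = min(19, 3 + 2 - 1) = min(19, 4) = 4.
Compute A + B mod 19 directly:
a = 2: 2+2=4, 2+3=5
a = 16: 16+2=18, 16+3=0
a = 17: 17+2=0, 17+3=1
A + B = {0, 1, 4, 5, 18}, so |A + B| = 5.
Verify: 5 ≥ 4? Yes ✓.

CD lower bound = 4, actual |A + B| = 5.


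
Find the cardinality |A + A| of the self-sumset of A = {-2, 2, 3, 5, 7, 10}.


A + A = {a + a' : a, a' ∈ A}; |A| = 6.
General bounds: 2|A| - 1 ≤ |A + A| ≤ |A|(|A|+1)/2, i.e. 11 ≤ |A + A| ≤ 21.
Lower bound 2|A|-1 is attained iff A is an arithmetic progression.
Enumerate sums a + a' for a ≤ a' (symmetric, so this suffices):
a = -2: -2+-2=-4, -2+2=0, -2+3=1, -2+5=3, -2+7=5, -2+10=8
a = 2: 2+2=4, 2+3=5, 2+5=7, 2+7=9, 2+10=12
a = 3: 3+3=6, 3+5=8, 3+7=10, 3+10=13
a = 5: 5+5=10, 5+7=12, 5+10=15
a = 7: 7+7=14, 7+10=17
a = 10: 10+10=20
Distinct sums: {-4, 0, 1, 3, 4, 5, 6, 7, 8, 9, 10, 12, 13, 14, 15, 17, 20}
|A + A| = 17

|A + A| = 17


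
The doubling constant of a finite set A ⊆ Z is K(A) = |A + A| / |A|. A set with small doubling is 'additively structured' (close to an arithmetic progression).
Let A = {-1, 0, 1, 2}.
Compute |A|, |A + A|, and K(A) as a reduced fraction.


|A| = 4.
Compute A + A by enumerating all 16 pairs.
A + A = {-2, -1, 0, 1, 2, 3, 4}, so |A + A| = 7.
K = |A + A| / |A| = 7/4 (already in lowest terms) ≈ 1.7500.
Reference: AP of size 4 gives K = 7/4 ≈ 1.7500; a fully generic set of size 4 gives K ≈ 2.5000.

|A| = 4, |A + A| = 7, K = 7/4.


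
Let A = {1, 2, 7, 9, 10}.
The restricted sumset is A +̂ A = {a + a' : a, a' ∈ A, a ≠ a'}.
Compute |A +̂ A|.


Restricted sumset: A +̂ A = {a + a' : a ∈ A, a' ∈ A, a ≠ a'}.
Equivalently, take A + A and drop any sum 2a that is achievable ONLY as a + a for a ∈ A (i.e. sums representable only with equal summands).
Enumerate pairs (a, a') with a < a' (symmetric, so each unordered pair gives one sum; this covers all a ≠ a'):
  1 + 2 = 3
  1 + 7 = 8
  1 + 9 = 10
  1 + 10 = 11
  2 + 7 = 9
  2 + 9 = 11
  2 + 10 = 12
  7 + 9 = 16
  7 + 10 = 17
  9 + 10 = 19
Collected distinct sums: {3, 8, 9, 10, 11, 12, 16, 17, 19}
|A +̂ A| = 9
(Reference bound: |A +̂ A| ≥ 2|A| - 3 for |A| ≥ 2, with |A| = 5 giving ≥ 7.)

|A +̂ A| = 9


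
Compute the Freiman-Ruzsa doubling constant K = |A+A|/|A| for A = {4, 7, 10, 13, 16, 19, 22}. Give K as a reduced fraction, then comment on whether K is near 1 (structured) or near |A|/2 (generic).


|A| = 7.
Compute A + A by enumerating all 49 pairs.
A + A = {8, 11, 14, 17, 20, 23, 26, 29, 32, 35, 38, 41, 44}, so |A + A| = 13.
K = |A + A| / |A| = 13/7 (already in lowest terms) ≈ 1.8571.
Reference: AP of size 7 gives K = 13/7 ≈ 1.8571; a fully generic set of size 7 gives K ≈ 4.0000.

|A| = 7, |A + A| = 13, K = 13/7.


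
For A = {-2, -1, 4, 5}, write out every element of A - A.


A - A = {a - a' : a, a' ∈ A}.
Compute a - a' for each ordered pair (a, a'):
a = -2: -2--2=0, -2--1=-1, -2-4=-6, -2-5=-7
a = -1: -1--2=1, -1--1=0, -1-4=-5, -1-5=-6
a = 4: 4--2=6, 4--1=5, 4-4=0, 4-5=-1
a = 5: 5--2=7, 5--1=6, 5-4=1, 5-5=0
Collecting distinct values (and noting 0 appears from a-a):
A - A = {-7, -6, -5, -1, 0, 1, 5, 6, 7}
|A - A| = 9

A - A = {-7, -6, -5, -1, 0, 1, 5, 6, 7}


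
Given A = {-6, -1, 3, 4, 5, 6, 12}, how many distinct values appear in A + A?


A + A = {a + a' : a, a' ∈ A}; |A| = 7.
General bounds: 2|A| - 1 ≤ |A + A| ≤ |A|(|A|+1)/2, i.e. 13 ≤ |A + A| ≤ 28.
Lower bound 2|A|-1 is attained iff A is an arithmetic progression.
Enumerate sums a + a' for a ≤ a' (symmetric, so this suffices):
a = -6: -6+-6=-12, -6+-1=-7, -6+3=-3, -6+4=-2, -6+5=-1, -6+6=0, -6+12=6
a = -1: -1+-1=-2, -1+3=2, -1+4=3, -1+5=4, -1+6=5, -1+12=11
a = 3: 3+3=6, 3+4=7, 3+5=8, 3+6=9, 3+12=15
a = 4: 4+4=8, 4+5=9, 4+6=10, 4+12=16
a = 5: 5+5=10, 5+6=11, 5+12=17
a = 6: 6+6=12, 6+12=18
a = 12: 12+12=24
Distinct sums: {-12, -7, -3, -2, -1, 0, 2, 3, 4, 5, 6, 7, 8, 9, 10, 11, 12, 15, 16, 17, 18, 24}
|A + A| = 22

|A + A| = 22


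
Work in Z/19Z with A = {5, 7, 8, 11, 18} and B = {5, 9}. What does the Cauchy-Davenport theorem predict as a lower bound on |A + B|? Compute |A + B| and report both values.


Cauchy-Davenport: |A + B| ≥ min(p, |A| + |B| - 1) for A, B nonempty in Z/pZ.
|A| = 5, |B| = 2, p = 19.
CD lower bound = min(19, 5 + 2 - 1) = min(19, 6) = 6.
Compute A + B mod 19 directly:
a = 5: 5+5=10, 5+9=14
a = 7: 7+5=12, 7+9=16
a = 8: 8+5=13, 8+9=17
a = 11: 11+5=16, 11+9=1
a = 18: 18+5=4, 18+9=8
A + B = {1, 4, 8, 10, 12, 13, 14, 16, 17}, so |A + B| = 9.
Verify: 9 ≥ 6? Yes ✓.

CD lower bound = 6, actual |A + B| = 9.


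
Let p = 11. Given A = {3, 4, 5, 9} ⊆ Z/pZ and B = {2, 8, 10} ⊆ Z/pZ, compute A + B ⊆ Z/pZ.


Work in Z/11Z: reduce every sum a + b modulo 11.
Enumerate all 12 pairs:
a = 3: 3+2=5, 3+8=0, 3+10=2
a = 4: 4+2=6, 4+8=1, 4+10=3
a = 5: 5+2=7, 5+8=2, 5+10=4
a = 9: 9+2=0, 9+8=6, 9+10=8
Distinct residues collected: {0, 1, 2, 3, 4, 5, 6, 7, 8}
|A + B| = 9 (out of 11 total residues).

A + B = {0, 1, 2, 3, 4, 5, 6, 7, 8}


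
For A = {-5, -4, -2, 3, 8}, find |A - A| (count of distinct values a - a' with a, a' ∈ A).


A - A = {a - a' : a, a' ∈ A}; |A| = 5.
Bounds: 2|A|-1 ≤ |A - A| ≤ |A|² - |A| + 1, i.e. 9 ≤ |A - A| ≤ 21.
Note: 0 ∈ A - A always (from a - a). The set is symmetric: if d ∈ A - A then -d ∈ A - A.
Enumerate nonzero differences d = a - a' with a > a' (then include -d):
Positive differences: {1, 2, 3, 5, 7, 8, 10, 12, 13}
Full difference set: {0} ∪ (positive diffs) ∪ (negative diffs).
|A - A| = 1 + 2·9 = 19 (matches direct enumeration: 19).

|A - A| = 19


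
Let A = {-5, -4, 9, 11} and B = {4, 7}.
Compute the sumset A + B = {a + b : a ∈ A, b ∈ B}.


A + B = {a + b : a ∈ A, b ∈ B}.
Enumerate all |A|·|B| = 4·2 = 8 pairs (a, b) and collect distinct sums.
a = -5: -5+4=-1, -5+7=2
a = -4: -4+4=0, -4+7=3
a = 9: 9+4=13, 9+7=16
a = 11: 11+4=15, 11+7=18
Collecting distinct sums: A + B = {-1, 0, 2, 3, 13, 15, 16, 18}
|A + B| = 8

A + B = {-1, 0, 2, 3, 13, 15, 16, 18}


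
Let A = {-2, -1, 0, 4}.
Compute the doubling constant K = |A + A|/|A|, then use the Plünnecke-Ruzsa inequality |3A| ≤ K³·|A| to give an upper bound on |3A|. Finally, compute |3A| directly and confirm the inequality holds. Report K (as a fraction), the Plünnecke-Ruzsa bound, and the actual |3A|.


|A| = 4.
Step 1: Compute A + A by enumerating all 16 pairs.
A + A = {-4, -3, -2, -1, 0, 2, 3, 4, 8}, so |A + A| = 9.
Step 2: Doubling constant K = |A + A|/|A| = 9/4 = 9/4 ≈ 2.2500.
Step 3: Plünnecke-Ruzsa gives |3A| ≤ K³·|A| = (2.2500)³ · 4 ≈ 45.5625.
Step 4: Compute 3A = A + A + A directly by enumerating all triples (a,b,c) ∈ A³; |3A| = 15.
Step 5: Check 15 ≤ 45.5625? Yes ✓.

K = 9/4, Plünnecke-Ruzsa bound K³|A| ≈ 45.5625, |3A| = 15, inequality holds.


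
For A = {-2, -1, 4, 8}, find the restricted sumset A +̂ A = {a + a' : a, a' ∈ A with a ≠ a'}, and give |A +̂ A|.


Restricted sumset: A +̂ A = {a + a' : a ∈ A, a' ∈ A, a ≠ a'}.
Equivalently, take A + A and drop any sum 2a that is achievable ONLY as a + a for a ∈ A (i.e. sums representable only with equal summands).
Enumerate pairs (a, a') with a < a' (symmetric, so each unordered pair gives one sum; this covers all a ≠ a'):
  -2 + -1 = -3
  -2 + 4 = 2
  -2 + 8 = 6
  -1 + 4 = 3
  -1 + 8 = 7
  4 + 8 = 12
Collected distinct sums: {-3, 2, 3, 6, 7, 12}
|A +̂ A| = 6
(Reference bound: |A +̂ A| ≥ 2|A| - 3 for |A| ≥ 2, with |A| = 4 giving ≥ 5.)

|A +̂ A| = 6


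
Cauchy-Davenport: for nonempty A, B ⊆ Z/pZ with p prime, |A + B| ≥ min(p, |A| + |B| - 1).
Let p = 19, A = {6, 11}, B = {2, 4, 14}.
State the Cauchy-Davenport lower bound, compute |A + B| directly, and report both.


Cauchy-Davenport: |A + B| ≥ min(p, |A| + |B| - 1) for A, B nonempty in Z/pZ.
|A| = 2, |B| = 3, p = 19.
CD lower bound = min(19, 2 + 3 - 1) = min(19, 4) = 4.
Compute A + B mod 19 directly:
a = 6: 6+2=8, 6+4=10, 6+14=1
a = 11: 11+2=13, 11+4=15, 11+14=6
A + B = {1, 6, 8, 10, 13, 15}, so |A + B| = 6.
Verify: 6 ≥ 4? Yes ✓.

CD lower bound = 4, actual |A + B| = 6.


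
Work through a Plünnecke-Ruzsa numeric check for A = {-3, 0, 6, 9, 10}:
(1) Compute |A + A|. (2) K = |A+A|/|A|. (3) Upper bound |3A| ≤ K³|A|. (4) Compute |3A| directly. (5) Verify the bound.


|A| = 5.
Step 1: Compute A + A by enumerating all 25 pairs.
A + A = {-6, -3, 0, 3, 6, 7, 9, 10, 12, 15, 16, 18, 19, 20}, so |A + A| = 14.
Step 2: Doubling constant K = |A + A|/|A| = 14/5 = 14/5 ≈ 2.8000.
Step 3: Plünnecke-Ruzsa gives |3A| ≤ K³·|A| = (2.8000)³ · 5 ≈ 109.7600.
Step 4: Compute 3A = A + A + A directly by enumerating all triples (a,b,c) ∈ A³; |3A| = 27.
Step 5: Check 27 ≤ 109.7600? Yes ✓.

K = 14/5, Plünnecke-Ruzsa bound K³|A| ≈ 109.7600, |3A| = 27, inequality holds.


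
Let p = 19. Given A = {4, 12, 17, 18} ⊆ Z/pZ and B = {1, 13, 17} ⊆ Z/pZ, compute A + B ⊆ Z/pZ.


Work in Z/19Z: reduce every sum a + b modulo 19.
Enumerate all 12 pairs:
a = 4: 4+1=5, 4+13=17, 4+17=2
a = 12: 12+1=13, 12+13=6, 12+17=10
a = 17: 17+1=18, 17+13=11, 17+17=15
a = 18: 18+1=0, 18+13=12, 18+17=16
Distinct residues collected: {0, 2, 5, 6, 10, 11, 12, 13, 15, 16, 17, 18}
|A + B| = 12 (out of 19 total residues).

A + B = {0, 2, 5, 6, 10, 11, 12, 13, 15, 16, 17, 18}


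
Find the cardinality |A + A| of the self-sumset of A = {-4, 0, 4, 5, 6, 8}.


A + A = {a + a' : a, a' ∈ A}; |A| = 6.
General bounds: 2|A| - 1 ≤ |A + A| ≤ |A|(|A|+1)/2, i.e. 11 ≤ |A + A| ≤ 21.
Lower bound 2|A|-1 is attained iff A is an arithmetic progression.
Enumerate sums a + a' for a ≤ a' (symmetric, so this suffices):
a = -4: -4+-4=-8, -4+0=-4, -4+4=0, -4+5=1, -4+6=2, -4+8=4
a = 0: 0+0=0, 0+4=4, 0+5=5, 0+6=6, 0+8=8
a = 4: 4+4=8, 4+5=9, 4+6=10, 4+8=12
a = 5: 5+5=10, 5+6=11, 5+8=13
a = 6: 6+6=12, 6+8=14
a = 8: 8+8=16
Distinct sums: {-8, -4, 0, 1, 2, 4, 5, 6, 8, 9, 10, 11, 12, 13, 14, 16}
|A + A| = 16

|A + A| = 16


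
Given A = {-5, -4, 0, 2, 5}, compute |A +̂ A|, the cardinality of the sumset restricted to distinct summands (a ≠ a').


Restricted sumset: A +̂ A = {a + a' : a ∈ A, a' ∈ A, a ≠ a'}.
Equivalently, take A + A and drop any sum 2a that is achievable ONLY as a + a for a ∈ A (i.e. sums representable only with equal summands).
Enumerate pairs (a, a') with a < a' (symmetric, so each unordered pair gives one sum; this covers all a ≠ a'):
  -5 + -4 = -9
  -5 + 0 = -5
  -5 + 2 = -3
  -5 + 5 = 0
  -4 + 0 = -4
  -4 + 2 = -2
  -4 + 5 = 1
  0 + 2 = 2
  0 + 5 = 5
  2 + 5 = 7
Collected distinct sums: {-9, -5, -4, -3, -2, 0, 1, 2, 5, 7}
|A +̂ A| = 10
(Reference bound: |A +̂ A| ≥ 2|A| - 3 for |A| ≥ 2, with |A| = 5 giving ≥ 7.)

|A +̂ A| = 10


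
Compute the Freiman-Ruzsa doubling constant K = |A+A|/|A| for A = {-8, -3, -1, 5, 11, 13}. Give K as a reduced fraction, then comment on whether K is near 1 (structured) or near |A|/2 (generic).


|A| = 6.
Compute A + A by enumerating all 36 pairs.
A + A = {-16, -11, -9, -6, -4, -3, -2, 2, 3, 4, 5, 8, 10, 12, 16, 18, 22, 24, 26}, so |A + A| = 19.
K = |A + A| / |A| = 19/6 (already in lowest terms) ≈ 3.1667.
Reference: AP of size 6 gives K = 11/6 ≈ 1.8333; a fully generic set of size 6 gives K ≈ 3.5000.

|A| = 6, |A + A| = 19, K = 19/6.


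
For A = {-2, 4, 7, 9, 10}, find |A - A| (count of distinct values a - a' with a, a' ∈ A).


A - A = {a - a' : a, a' ∈ A}; |A| = 5.
Bounds: 2|A|-1 ≤ |A - A| ≤ |A|² - |A| + 1, i.e. 9 ≤ |A - A| ≤ 21.
Note: 0 ∈ A - A always (from a - a). The set is symmetric: if d ∈ A - A then -d ∈ A - A.
Enumerate nonzero differences d = a - a' with a > a' (then include -d):
Positive differences: {1, 2, 3, 5, 6, 9, 11, 12}
Full difference set: {0} ∪ (positive diffs) ∪ (negative diffs).
|A - A| = 1 + 2·8 = 17 (matches direct enumeration: 17).

|A - A| = 17


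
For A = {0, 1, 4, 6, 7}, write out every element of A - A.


A - A = {a - a' : a, a' ∈ A}.
Compute a - a' for each ordered pair (a, a'):
a = 0: 0-0=0, 0-1=-1, 0-4=-4, 0-6=-6, 0-7=-7
a = 1: 1-0=1, 1-1=0, 1-4=-3, 1-6=-5, 1-7=-6
a = 4: 4-0=4, 4-1=3, 4-4=0, 4-6=-2, 4-7=-3
a = 6: 6-0=6, 6-1=5, 6-4=2, 6-6=0, 6-7=-1
a = 7: 7-0=7, 7-1=6, 7-4=3, 7-6=1, 7-7=0
Collecting distinct values (and noting 0 appears from a-a):
A - A = {-7, -6, -5, -4, -3, -2, -1, 0, 1, 2, 3, 4, 5, 6, 7}
|A - A| = 15

A - A = {-7, -6, -5, -4, -3, -2, -1, 0, 1, 2, 3, 4, 5, 6, 7}


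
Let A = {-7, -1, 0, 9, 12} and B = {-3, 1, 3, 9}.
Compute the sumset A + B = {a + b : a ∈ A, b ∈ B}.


A + B = {a + b : a ∈ A, b ∈ B}.
Enumerate all |A|·|B| = 5·4 = 20 pairs (a, b) and collect distinct sums.
a = -7: -7+-3=-10, -7+1=-6, -7+3=-4, -7+9=2
a = -1: -1+-3=-4, -1+1=0, -1+3=2, -1+9=8
a = 0: 0+-3=-3, 0+1=1, 0+3=3, 0+9=9
a = 9: 9+-3=6, 9+1=10, 9+3=12, 9+9=18
a = 12: 12+-3=9, 12+1=13, 12+3=15, 12+9=21
Collecting distinct sums: A + B = {-10, -6, -4, -3, 0, 1, 2, 3, 6, 8, 9, 10, 12, 13, 15, 18, 21}
|A + B| = 17

A + B = {-10, -6, -4, -3, 0, 1, 2, 3, 6, 8, 9, 10, 12, 13, 15, 18, 21}


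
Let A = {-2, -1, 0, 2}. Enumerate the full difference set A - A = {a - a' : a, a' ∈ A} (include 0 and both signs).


A - A = {a - a' : a, a' ∈ A}.
Compute a - a' for each ordered pair (a, a'):
a = -2: -2--2=0, -2--1=-1, -2-0=-2, -2-2=-4
a = -1: -1--2=1, -1--1=0, -1-0=-1, -1-2=-3
a = 0: 0--2=2, 0--1=1, 0-0=0, 0-2=-2
a = 2: 2--2=4, 2--1=3, 2-0=2, 2-2=0
Collecting distinct values (and noting 0 appears from a-a):
A - A = {-4, -3, -2, -1, 0, 1, 2, 3, 4}
|A - A| = 9

A - A = {-4, -3, -2, -1, 0, 1, 2, 3, 4}


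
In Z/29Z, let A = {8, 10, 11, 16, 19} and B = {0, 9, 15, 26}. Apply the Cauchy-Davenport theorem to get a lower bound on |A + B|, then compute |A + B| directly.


Cauchy-Davenport: |A + B| ≥ min(p, |A| + |B| - 1) for A, B nonempty in Z/pZ.
|A| = 5, |B| = 4, p = 29.
CD lower bound = min(29, 5 + 4 - 1) = min(29, 8) = 8.
Compute A + B mod 29 directly:
a = 8: 8+0=8, 8+9=17, 8+15=23, 8+26=5
a = 10: 10+0=10, 10+9=19, 10+15=25, 10+26=7
a = 11: 11+0=11, 11+9=20, 11+15=26, 11+26=8
a = 16: 16+0=16, 16+9=25, 16+15=2, 16+26=13
a = 19: 19+0=19, 19+9=28, 19+15=5, 19+26=16
A + B = {2, 5, 7, 8, 10, 11, 13, 16, 17, 19, 20, 23, 25, 26, 28}, so |A + B| = 15.
Verify: 15 ≥ 8? Yes ✓.

CD lower bound = 8, actual |A + B| = 15.


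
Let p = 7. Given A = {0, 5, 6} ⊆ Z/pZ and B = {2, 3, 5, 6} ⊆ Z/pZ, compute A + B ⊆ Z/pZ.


Work in Z/7Z: reduce every sum a + b modulo 7.
Enumerate all 12 pairs:
a = 0: 0+2=2, 0+3=3, 0+5=5, 0+6=6
a = 5: 5+2=0, 5+3=1, 5+5=3, 5+6=4
a = 6: 6+2=1, 6+3=2, 6+5=4, 6+6=5
Distinct residues collected: {0, 1, 2, 3, 4, 5, 6}
|A + B| = 7 (out of 7 total residues).

A + B = {0, 1, 2, 3, 4, 5, 6}


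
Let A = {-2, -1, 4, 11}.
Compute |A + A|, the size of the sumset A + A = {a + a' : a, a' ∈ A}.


A + A = {a + a' : a, a' ∈ A}; |A| = 4.
General bounds: 2|A| - 1 ≤ |A + A| ≤ |A|(|A|+1)/2, i.e. 7 ≤ |A + A| ≤ 10.
Lower bound 2|A|-1 is attained iff A is an arithmetic progression.
Enumerate sums a + a' for a ≤ a' (symmetric, so this suffices):
a = -2: -2+-2=-4, -2+-1=-3, -2+4=2, -2+11=9
a = -1: -1+-1=-2, -1+4=3, -1+11=10
a = 4: 4+4=8, 4+11=15
a = 11: 11+11=22
Distinct sums: {-4, -3, -2, 2, 3, 8, 9, 10, 15, 22}
|A + A| = 10

|A + A| = 10
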